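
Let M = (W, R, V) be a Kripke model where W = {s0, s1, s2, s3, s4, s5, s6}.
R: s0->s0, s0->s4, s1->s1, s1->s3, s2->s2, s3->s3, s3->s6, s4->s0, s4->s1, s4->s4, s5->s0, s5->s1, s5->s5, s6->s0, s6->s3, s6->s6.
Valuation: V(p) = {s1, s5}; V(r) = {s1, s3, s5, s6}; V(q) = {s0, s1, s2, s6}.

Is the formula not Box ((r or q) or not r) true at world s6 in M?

No

At s6: Box ((r or q) or not r) is true, so not Box ((r or q) or not r) is false.
  At s6: Box ((r or q) or not r) requires (r or q) or not r at every successor {s0, s3, s6}.
    At s0: (r or q) or not r is true.
    At s3: (r or q) or not r is true.
    At s6: (r or q) or not r is true.
  So Box ((r or q) or not r) is true at s6.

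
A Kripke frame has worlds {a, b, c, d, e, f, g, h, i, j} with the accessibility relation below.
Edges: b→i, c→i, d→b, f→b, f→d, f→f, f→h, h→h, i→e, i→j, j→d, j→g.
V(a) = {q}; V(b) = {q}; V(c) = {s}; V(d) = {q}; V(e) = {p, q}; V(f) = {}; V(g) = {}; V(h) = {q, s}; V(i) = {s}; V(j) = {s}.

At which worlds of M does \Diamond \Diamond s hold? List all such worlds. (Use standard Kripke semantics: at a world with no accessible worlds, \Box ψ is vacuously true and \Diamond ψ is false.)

b, c, d, f, h

Let φ = \Diamond \Diamond s. Evaluate φ at each world:
  a (successors ∅): φ is false.
  b (successors {i}): φ is true.
  c (successors {i}): φ is true.
  d (successors {b}): φ is true.
  e (successors ∅): φ is false.
  f (successors {b, d, f, h}): φ is true.
  g (successors ∅): φ is false.
  h (successors {h}): φ is true.
  i (successors {e, j}): φ is false.
  j (successors {d, g}): φ is false.
For instance, at d:
  At d: \Diamond \Diamond s requires \Diamond s at some successor in {b}.
    \Diamond s holds at b, so \Diamond \Diamond s is true at d.
      At b: \Diamond s requires s at some successor in {i}.
        s holds at i, so \Diamond s is true at b.
Satisfying worlds: {b, c, d, f, h}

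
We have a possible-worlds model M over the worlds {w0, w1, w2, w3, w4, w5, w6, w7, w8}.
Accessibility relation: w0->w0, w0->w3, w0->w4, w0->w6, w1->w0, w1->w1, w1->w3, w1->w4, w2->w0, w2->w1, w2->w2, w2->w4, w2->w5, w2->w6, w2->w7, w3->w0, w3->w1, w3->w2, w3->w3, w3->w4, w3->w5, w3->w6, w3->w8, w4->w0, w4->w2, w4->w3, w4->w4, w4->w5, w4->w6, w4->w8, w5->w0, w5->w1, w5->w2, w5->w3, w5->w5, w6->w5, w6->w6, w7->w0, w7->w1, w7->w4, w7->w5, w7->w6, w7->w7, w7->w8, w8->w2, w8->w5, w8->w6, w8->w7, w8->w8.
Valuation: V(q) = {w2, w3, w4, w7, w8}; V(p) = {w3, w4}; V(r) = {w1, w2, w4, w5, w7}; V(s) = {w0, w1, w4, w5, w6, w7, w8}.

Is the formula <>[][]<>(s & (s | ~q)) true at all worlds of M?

Yes

Let φ = <>[][]<>(s & (s | ~q)). Evaluate φ at each world:
  w0 (successors {w0, w3, w4, w6}): φ is true.
  w1 (successors {w0, w1, w3, w4}): φ is true.
  w2 (successors {w0, w1, w2, w4, w5, w6, w7}): φ is true.
  w3 (successors {w0, w1, w2, w3, w4, w5, w6, w8}): φ is true.
  w4 (successors {w0, w2, w3, w4, w5, w6, w8}): φ is true.
  w5 (successors {w0, w1, w2, w3, w5}): φ is true.
  w6 (successors {w5, w6}): φ is true.
  w7 (successors {w0, w1, w4, w5, w6, w7, w8}): φ is true.
  w8 (successors {w2, w5, w6, w7, w8}): φ is true.
For instance, at w3:
  At w3: <>[][]<>(s & (s | ~q)) requires [][]<>(s & (s | ~q)) at some successor in {w0, w1, w2, w3, w4, w5, w6, w8}.
    [][]<>(s & (s | ~q)) holds at w0, so <>[][]<>(s & (s | ~q)) is true at w3.
      At w0: [][]<>(s & (s | ~q)) requires []<>(s & (s | ~q)) at every successor {w0, w3, w4, w6}.
        At w0: []<>(s & (s | ~q)) is true.
        At w3: []<>(s & (s | ~q)) is true.
        At w4: []<>(s & (s | ~q)) is true.
        At w6: []<>(s & (s | ~q)) is true.
      So [][]<>(s & (s | ~q)) is true at w0.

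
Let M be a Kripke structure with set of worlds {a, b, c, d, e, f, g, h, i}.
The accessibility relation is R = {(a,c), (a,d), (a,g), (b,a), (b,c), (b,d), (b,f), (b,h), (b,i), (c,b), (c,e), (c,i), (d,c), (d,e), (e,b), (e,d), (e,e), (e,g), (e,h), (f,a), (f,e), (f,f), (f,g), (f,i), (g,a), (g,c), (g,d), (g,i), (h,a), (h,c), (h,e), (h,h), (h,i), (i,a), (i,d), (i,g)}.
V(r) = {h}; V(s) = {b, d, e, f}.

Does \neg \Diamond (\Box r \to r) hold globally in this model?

Let φ = \neg \Diamond (\Box r \to r). Evaluate φ at each world:
  a (successors {c, d, g}): φ is false.
  b (successors {a, c, d, f, h, i}): φ is false.
  c (successors {b, e, i}): φ is false.
  d (successors {c, e}): φ is false.
  e (successors {b, d, e, g, h}): φ is false.
  f (successors {a, e, f, g, i}): φ is false.
  g (successors {a, c, d, i}): φ is false.
  h (successors {a, c, e, h, i}): φ is false.
  i (successors {a, d, g}): φ is false.
Detail at a (counterexample):
  At a: \Diamond (\Box r \to r) is true, so \neg \Diamond (\Box r \to r) is false.
    At a: \Diamond (\Box r \to r) requires \Box r \to r at some successor in {c, d, g}.
      \Box r \to r holds at c, so \Diamond (\Box r \to r) is true at a.

No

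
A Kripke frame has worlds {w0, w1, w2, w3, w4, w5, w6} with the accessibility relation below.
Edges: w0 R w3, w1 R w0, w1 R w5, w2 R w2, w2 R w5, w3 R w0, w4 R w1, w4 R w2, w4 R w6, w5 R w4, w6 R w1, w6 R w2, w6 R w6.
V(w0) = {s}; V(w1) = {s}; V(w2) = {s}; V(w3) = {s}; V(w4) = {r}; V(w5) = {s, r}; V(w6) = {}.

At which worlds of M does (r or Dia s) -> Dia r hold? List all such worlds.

Let φ = (r or Dia s) -> Dia r. Evaluate φ at each world:
  w0 (successors {w3}): φ is false.
  w1 (successors {w0, w5}): φ is true.
  w2 (successors {w2, w5}): φ is true.
  w3 (successors {w0}): φ is false.
  w4 (successors {w1, w2, w6}): φ is false.
  w5 (successors {w4}): φ is true.
  w6 (successors {w1, w2, w6}): φ is false.
For instance, at w3:
  At w3: r or Dia s is true, Dia r is false, so (r or Dia s) -> Dia r is false.
    At w3: r is false, Dia s is true, so r or Dia s is true.
      At w3: Dia s requires s at some successor in {w0}.
        s holds at w0, so Dia s is true at w3.
    At w3: Dia r requires r at some successor in {w0}.
      At w0: r is false.
    So Dia r is false at w3.
Satisfying worlds: {w1, w2, w5}

w1, w2, w5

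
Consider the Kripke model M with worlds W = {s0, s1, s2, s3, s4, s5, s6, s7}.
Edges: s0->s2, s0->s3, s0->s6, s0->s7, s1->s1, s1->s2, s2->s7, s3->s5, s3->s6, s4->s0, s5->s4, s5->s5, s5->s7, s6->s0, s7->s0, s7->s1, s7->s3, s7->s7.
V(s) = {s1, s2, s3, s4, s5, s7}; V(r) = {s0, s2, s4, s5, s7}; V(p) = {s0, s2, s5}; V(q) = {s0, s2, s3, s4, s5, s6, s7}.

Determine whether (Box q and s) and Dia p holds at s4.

Recall that Box ψ holds at a world iff ψ holds at every accessible world, and Dia ψ holds iff ψ holds at some accessible world.
At s4: Box q and s is true, Dia p is true, so (Box q and s) and Dia p is true.
  At s4: Box q is true, s is true, so Box q and s is true.
    At s4: Box q requires q at every successor {s0}.
      At s0: q is true.
    So Box q is true at s4.
  At s4: Dia p requires p at some successor in {s0}.
    p holds at s0, so Dia p is true at s4.

Yes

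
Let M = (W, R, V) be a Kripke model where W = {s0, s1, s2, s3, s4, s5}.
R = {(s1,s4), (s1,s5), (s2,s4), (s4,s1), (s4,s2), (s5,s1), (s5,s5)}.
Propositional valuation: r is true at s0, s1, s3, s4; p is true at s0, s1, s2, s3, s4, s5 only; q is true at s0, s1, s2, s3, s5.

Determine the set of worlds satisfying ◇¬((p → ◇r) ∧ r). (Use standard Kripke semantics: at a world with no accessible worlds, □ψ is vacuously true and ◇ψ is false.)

s1, s4, s5

Recall that ◇ψ holds at a world iff ψ holds at some accessible world.
Let φ = ◇¬((p → ◇r) ∧ r). Evaluate φ at each world:
  s0 (successors ∅): φ is false.
  s1 (successors {s4, s5}): φ is true.
  s2 (successors {s4}): φ is false.
  s3 (successors ∅): φ is false.
  s4 (successors {s1, s2}): φ is true.
  s5 (successors {s1, s5}): φ is true.
For instance, at s5:
  At s5: ◇¬((p → ◇r) ∧ r) requires ¬((p → ◇r) ∧ r) at some successor in {s1, s5}.
    ¬((p → ◇r) ∧ r) holds at s5, so ◇¬((p → ◇r) ∧ r) is true at s5.
      At s5: (p → ◇r) ∧ r is false, so ¬((p → ◇r) ∧ r) is true.
Satisfying worlds: {s1, s4, s5}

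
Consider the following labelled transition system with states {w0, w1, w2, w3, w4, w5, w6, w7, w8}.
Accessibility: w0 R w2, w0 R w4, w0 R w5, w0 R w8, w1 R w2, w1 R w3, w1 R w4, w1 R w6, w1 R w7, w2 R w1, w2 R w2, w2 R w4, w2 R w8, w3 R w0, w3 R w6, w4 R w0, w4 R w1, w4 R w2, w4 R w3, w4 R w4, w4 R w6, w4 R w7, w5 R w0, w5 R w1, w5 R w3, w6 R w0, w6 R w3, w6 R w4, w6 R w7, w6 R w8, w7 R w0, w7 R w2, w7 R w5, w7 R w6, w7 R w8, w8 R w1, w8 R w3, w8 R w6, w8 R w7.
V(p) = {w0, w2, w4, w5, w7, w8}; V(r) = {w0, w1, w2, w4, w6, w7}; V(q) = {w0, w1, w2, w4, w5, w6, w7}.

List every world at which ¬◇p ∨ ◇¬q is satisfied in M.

w0, w1, w2, w4, w5, w6, w7, w8

Recall that ◇ψ holds at a world iff ψ holds at some accessible world.
Let φ = ¬◇p ∨ ◇¬q. Evaluate φ at each world:
  w0 (successors {w2, w4, w5, w8}): φ is true.
  w1 (successors {w2, w3, w4, w6, w7}): φ is true.
  w2 (successors {w1, w2, w4, w8}): φ is true.
  w3 (successors {w0, w6}): φ is false.
  w4 (successors {w0, w1, w2, w3, w4, w6, w7}): φ is true.
  w5 (successors {w0, w1, w3}): φ is true.
  w6 (successors {w0, w3, w4, w7, w8}): φ is true.
  w7 (successors {w0, w2, w5, w6, w8}): φ is true.
  w8 (successors {w1, w3, w6, w7}): φ is true.
For instance, at w5:
  At w5: ¬◇p is false, ◇¬q is true, so ¬◇p ∨ ◇¬q is true.
    At w5: ◇p is true, so ¬◇p is false.
      At w5: ◇p requires p at some successor in {w0, w1, w3}.
        p holds at w0, so ◇p is true at w5.
    At w5: ◇¬q requires ¬q at some successor in {w0, w1, w3}.
      ¬q holds at w3, so ◇¬q is true at w5.
Satisfying worlds: {w0, w1, w2, w4, w5, w6, w7, w8}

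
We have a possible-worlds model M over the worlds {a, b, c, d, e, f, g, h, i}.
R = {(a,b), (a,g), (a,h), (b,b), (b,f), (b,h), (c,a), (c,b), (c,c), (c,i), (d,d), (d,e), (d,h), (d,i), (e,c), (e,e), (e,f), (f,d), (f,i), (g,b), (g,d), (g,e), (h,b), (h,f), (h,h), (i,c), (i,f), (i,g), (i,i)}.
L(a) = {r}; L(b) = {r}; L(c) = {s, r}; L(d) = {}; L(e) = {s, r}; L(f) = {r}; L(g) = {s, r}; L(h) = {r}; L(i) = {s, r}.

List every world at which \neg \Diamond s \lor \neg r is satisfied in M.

b, d, h

Let φ = \neg \Diamond s \lor \neg r. Evaluate φ at each world:
  a (successors {b, g, h}): φ is false.
  b (successors {b, f, h}): φ is true.
  c (successors {a, b, c, i}): φ is false.
  d (successors {d, e, h, i}): φ is true.
  e (successors {c, e, f}): φ is false.
  f (successors {d, i}): φ is false.
  g (successors {b, d, e}): φ is false.
  h (successors {b, f, h}): φ is true.
  i (successors {c, f, g, i}): φ is false.
For instance, at f:
  At f: \neg \Diamond s is false, \neg r is false, so \neg \Diamond s \lor \neg r is false.
    At f: \Diamond s is true, so \neg \Diamond s is false.
      At f: \Diamond s requires s at some successor in {d, i}.
        s holds at i, so \Diamond s is true at f.
Satisfying worlds: {b, d, h}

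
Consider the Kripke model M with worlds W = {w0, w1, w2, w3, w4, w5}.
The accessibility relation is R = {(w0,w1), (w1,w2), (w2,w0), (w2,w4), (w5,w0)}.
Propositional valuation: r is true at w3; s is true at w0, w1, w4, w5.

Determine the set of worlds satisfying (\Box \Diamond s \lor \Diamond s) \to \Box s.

w0, w2, w3, w4, w5

Let φ = (\Box \Diamond s \lor \Diamond s) \to \Box s. Evaluate φ at each world:
  w0 (successors {w1}): φ is true.
  w1 (successors {w2}): φ is false.
  w2 (successors {w0, w4}): φ is true.
  w3 (successors ∅): φ is true.
  w4 (successors ∅): φ is true.
  w5 (successors {w0}): φ is true.
For instance, at w0:
  At w0: \Box \Diamond s \lor \Diamond s is true, \Box s is true, so (\Box \Diamond s \lor \Diamond s) \to \Box s is true.
    At w0: \Box \Diamond s is false, \Diamond s is true, so \Box \Diamond s \lor \Diamond s is true.
      At w0: \Box \Diamond s requires \Diamond s at every successor {w1}.
        \Diamond s fails at w1, so \Box \Diamond s is false at w0.
      At w0: \Diamond s requires s at some successor in {w1}.
        s holds at w1, so \Diamond s is true at w0.
    At w0: \Box s requires s at every successor {w1}.
      At w1: s is true.
    So \Box s is true at w0.
Satisfying worlds: {w0, w2, w3, w4, w5}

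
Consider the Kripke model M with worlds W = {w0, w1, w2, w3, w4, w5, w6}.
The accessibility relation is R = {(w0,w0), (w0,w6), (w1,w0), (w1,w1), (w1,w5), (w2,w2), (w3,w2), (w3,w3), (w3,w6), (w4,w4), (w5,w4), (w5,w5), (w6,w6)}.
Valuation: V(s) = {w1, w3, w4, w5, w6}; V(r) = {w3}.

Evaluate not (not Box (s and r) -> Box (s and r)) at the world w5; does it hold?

Yes

At w5: not Box (s and r) -> Box (s and r) is false, so not (not Box (s and r) -> Box (s and r)) is true.
  At w5: not Box (s and r) is true, Box (s and r) is false, so not Box (s and r) -> Box (s and r) is false.
    At w5: Box (s and r) is false, so not Box (s and r) is true.
      At w5: Box (s and r) requires s and r at every successor {w4, w5}.
        s and r fails at w4, so Box (s and r) is false at w5.
    At w5: Box (s and r) requires s and r at every successor {w4, w5}.
      s and r fails at w4, so Box (s and r) is false at w5.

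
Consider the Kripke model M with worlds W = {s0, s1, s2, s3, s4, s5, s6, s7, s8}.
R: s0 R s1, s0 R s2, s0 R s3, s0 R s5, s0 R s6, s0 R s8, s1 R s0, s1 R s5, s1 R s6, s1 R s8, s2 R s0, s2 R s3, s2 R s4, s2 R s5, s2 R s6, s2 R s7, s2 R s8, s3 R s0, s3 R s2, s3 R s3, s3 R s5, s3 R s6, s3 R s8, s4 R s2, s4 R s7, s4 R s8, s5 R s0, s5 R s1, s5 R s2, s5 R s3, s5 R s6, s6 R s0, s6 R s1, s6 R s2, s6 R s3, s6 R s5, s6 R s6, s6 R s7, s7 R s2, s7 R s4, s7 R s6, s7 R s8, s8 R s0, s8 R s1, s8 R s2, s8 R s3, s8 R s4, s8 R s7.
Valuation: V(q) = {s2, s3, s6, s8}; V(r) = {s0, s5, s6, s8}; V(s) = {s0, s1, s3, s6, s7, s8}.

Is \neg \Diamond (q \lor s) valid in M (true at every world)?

No

Let φ = \neg \Diamond (q \lor s). Evaluate φ at each world:
  s0 (successors {s1, s2, s3, s5, s6, s8}): φ is false.
  s1 (successors {s0, s5, s6, s8}): φ is false.
  s2 (successors {s0, s3, s4, s5, s6, s7, s8}): φ is false.
  s3 (successors {s0, s2, s3, s5, s6, s8}): φ is false.
  s4 (successors {s2, s7, s8}): φ is false.
  s5 (successors {s0, s1, s2, s3, s6}): φ is false.
  s6 (successors {s0, s1, s2, s3, s5, s6, s7}): φ is false.
  s7 (successors {s2, s4, s6, s8}): φ is false.
  s8 (successors {s0, s1, s2, s3, s4, s7}): φ is false.
Detail at s0 (counterexample):
  At s0: \Diamond (q \lor s) is true, so \neg \Diamond (q \lor s) is false.
    At s0: \Diamond (q \lor s) requires q \lor s at some successor in {s1, s2, s3, s5, s6, s8}.
      q \lor s holds at s1, so \Diamond (q \lor s) is true at s0.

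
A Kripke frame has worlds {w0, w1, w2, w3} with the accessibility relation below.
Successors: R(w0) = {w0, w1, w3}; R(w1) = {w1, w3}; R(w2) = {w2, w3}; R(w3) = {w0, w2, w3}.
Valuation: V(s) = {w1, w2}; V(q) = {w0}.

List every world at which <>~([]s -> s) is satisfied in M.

none

Let φ = <>~([]s -> s). Evaluate φ at each world:
  w0 (successors {w0, w1, w3}): φ is false.
  w1 (successors {w1, w3}): φ is false.
  w2 (successors {w2, w3}): φ is false.
  w3 (successors {w0, w2, w3}): φ is false.
For instance, at w3:
  At w3: <>~([]s -> s) requires ~([]s -> s) at some successor in {w0, w2, w3}.
    At w0: ~([]s -> s) is false.
    At w2: ~([]s -> s) is false.
    At w3: ~([]s -> s) is false.
  So <>~([]s -> s) is false at w3.
Satisfying worlds: none.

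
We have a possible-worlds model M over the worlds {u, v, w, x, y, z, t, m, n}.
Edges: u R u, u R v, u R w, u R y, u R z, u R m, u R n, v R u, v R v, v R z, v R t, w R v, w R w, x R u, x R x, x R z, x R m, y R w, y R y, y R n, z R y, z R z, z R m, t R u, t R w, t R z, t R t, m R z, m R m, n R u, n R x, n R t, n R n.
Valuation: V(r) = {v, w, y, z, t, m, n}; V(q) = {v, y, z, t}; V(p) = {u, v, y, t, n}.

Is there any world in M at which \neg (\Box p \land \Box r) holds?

Let φ = \neg (\Box p \land \Box r). Evaluate φ at each world:
  u (successors {u, v, w, y, z, m, n}): φ is true.
  v (successors {u, v, z, t}): φ is true.
  w (successors {v, w}): φ is true.
  x (successors {u, x, z, m}): φ is true.
  y (successors {w, y, n}): φ is true.
  z (successors {y, z, m}): φ is true.
  t (successors {u, w, z, t}): φ is true.
  m (successors {z, m}): φ is true.
  n (successors {u, x, t, n}): φ is true.
Detail at u (witness):
  At u: \Box p \land \Box r is false, so \neg (\Box p \land \Box r) is true.
    At u: \Box p is false, \Box r is false, so \Box p \land \Box r is false.
      At u: \Box p requires p at every successor {u, v, w, y, z, m, n}.
        p fails at w, so \Box p is false at u.
      At u: \Box r requires r at every successor {u, v, w, y, z, m, n}.
        r fails at u, so \Box r is false at u.

Yes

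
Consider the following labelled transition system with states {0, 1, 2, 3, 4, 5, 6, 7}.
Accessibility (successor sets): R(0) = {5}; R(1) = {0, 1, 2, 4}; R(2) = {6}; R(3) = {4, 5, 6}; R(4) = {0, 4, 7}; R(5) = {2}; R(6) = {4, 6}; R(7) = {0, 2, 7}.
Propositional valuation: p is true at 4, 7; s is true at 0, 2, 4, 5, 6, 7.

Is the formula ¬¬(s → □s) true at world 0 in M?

At 0: ¬(s → □s) is false, so ¬¬(s → □s) is true.
  At 0: s → □s is true, so ¬(s → □s) is false.
    At 0: s is true, □s is true, so s → □s is true.
      At 0: □s requires s at every successor {5}.
        At 5: s is true.
      So □s is true at 0.

Yes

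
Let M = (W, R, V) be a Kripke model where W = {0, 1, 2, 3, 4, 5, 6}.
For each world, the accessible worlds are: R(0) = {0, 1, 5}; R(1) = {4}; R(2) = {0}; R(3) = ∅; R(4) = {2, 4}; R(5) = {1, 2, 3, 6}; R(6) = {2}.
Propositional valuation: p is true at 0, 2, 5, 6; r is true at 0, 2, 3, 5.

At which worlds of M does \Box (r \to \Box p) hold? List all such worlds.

1, 3, 4, 5, 6

Let φ = \Box (r \to \Box p). Evaluate φ at each world:
  0 (successors {0, 1, 5}): φ is false.
  1 (successors {4}): φ is true.
  2 (successors {0}): φ is false.
  3 (successors ∅): φ is true.
  4 (successors {2, 4}): φ is true.
  5 (successors {1, 2, 3, 6}): φ is true.
  6 (successors {2}): φ is true.
For instance, at 2:
  At 2: \Box (r \to \Box p) requires r \to \Box p at every successor {0}.
    r \to \Box p fails at 0, so \Box (r \to \Box p) is false at 2.
      At 0: r is true, \Box p is false, so r \to \Box p is false.
Satisfying worlds: {1, 3, 4, 5, 6}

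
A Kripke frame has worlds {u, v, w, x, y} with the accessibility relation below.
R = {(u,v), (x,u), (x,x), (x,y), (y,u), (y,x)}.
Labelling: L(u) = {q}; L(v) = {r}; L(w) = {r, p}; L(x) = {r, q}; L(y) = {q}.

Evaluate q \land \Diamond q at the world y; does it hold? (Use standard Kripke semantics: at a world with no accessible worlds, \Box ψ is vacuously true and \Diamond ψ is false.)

Yes

At y: q is true, \Diamond q is true, so q \land \Diamond q is true.
  At y: \Diamond q requires q at some successor in {u, x}.
    q holds at u, so \Diamond q is true at y.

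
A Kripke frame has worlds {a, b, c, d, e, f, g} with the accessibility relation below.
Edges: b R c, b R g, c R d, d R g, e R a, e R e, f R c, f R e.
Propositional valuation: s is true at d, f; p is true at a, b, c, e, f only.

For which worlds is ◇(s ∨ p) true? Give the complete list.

Let φ = ◇(s ∨ p). Evaluate φ at each world:
  a (successors ∅): φ is false.
  b (successors {c, g}): φ is true.
  c (successors {d}): φ is true.
  d (successors {g}): φ is false.
  e (successors {a, e}): φ is true.
  f (successors {c, e}): φ is true.
  g (successors ∅): φ is false.
For instance, at e:
  At e: ◇(s ∨ p) requires s ∨ p at some successor in {a, e}.
    s ∨ p holds at a, so ◇(s ∨ p) is true at e.
Satisfying worlds: {b, c, e, f}

b, c, e, f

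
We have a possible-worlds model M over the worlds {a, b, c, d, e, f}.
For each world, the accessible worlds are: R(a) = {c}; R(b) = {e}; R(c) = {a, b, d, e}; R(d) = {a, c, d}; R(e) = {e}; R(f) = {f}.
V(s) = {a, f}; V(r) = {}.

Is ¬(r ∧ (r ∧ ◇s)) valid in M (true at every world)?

Yes

Let φ = ¬(r ∧ (r ∧ ◇s)). Evaluate φ at each world:
  a (successors {c}): φ is true.
  b (successors {e}): φ is true.
  c (successors {a, b, d, e}): φ is true.
  d (successors {a, c, d}): φ is true.
  e (successors {e}): φ is true.
  f (successors {f}): φ is true.
For instance, at b:
  At b: r ∧ (r ∧ ◇s) is false, so ¬(r ∧ (r ∧ ◇s)) is true.
    At b: r is false, r ∧ ◇s is false, so r ∧ (r ∧ ◇s) is false.
      At b: r is false, ◇s is false, so r ∧ ◇s is false.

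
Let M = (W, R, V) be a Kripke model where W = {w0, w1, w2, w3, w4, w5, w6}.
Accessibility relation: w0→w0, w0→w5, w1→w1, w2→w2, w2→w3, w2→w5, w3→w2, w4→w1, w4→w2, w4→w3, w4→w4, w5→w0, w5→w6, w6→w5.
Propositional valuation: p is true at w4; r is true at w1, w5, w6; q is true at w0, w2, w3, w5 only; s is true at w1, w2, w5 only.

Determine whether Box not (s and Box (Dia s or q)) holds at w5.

At w5: Box not (s and Box (Dia s or q)) requires not (s and Box (Dia s or q)) at every successor {w0, w6}.
    At w0: s and Box (Dia s or q) is false, so not (s and Box (Dia s or q)) is true.
      At w0: s is false, Box (Dia s or q) is true, so s and Box (Dia s or q) is false.
    At w6: s and Box (Dia s or q) is false, so not (s and Box (Dia s or q)) is true.
      At w6: s is false, Box (Dia s or q) is true, so s and Box (Dia s or q) is false.
So Box not (s and Box (Dia s or q)) is true at w5.

Yes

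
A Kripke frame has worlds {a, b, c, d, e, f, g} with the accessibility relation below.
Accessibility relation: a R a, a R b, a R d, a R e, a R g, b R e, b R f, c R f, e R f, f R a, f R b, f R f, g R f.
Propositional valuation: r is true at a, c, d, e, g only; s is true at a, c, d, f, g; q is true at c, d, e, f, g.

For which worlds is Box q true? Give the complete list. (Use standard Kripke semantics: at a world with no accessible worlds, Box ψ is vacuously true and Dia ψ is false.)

b, c, d, e, g

Let φ = Box q. Evaluate φ at each world:
  a (successors {a, b, d, e, g}): φ is false.
  b (successors {e, f}): φ is true.
  c (successors {f}): φ is true.
  d (successors ∅): φ is true.
  e (successors {f}): φ is true.
  f (successors {a, b, f}): φ is false.
  g (successors {f}): φ is true.
For instance, at e:
  At e: Box q requires q at every successor {f}.
    At f: q is true.
  So Box q is true at e.
Satisfying worlds: {b, c, d, e, g}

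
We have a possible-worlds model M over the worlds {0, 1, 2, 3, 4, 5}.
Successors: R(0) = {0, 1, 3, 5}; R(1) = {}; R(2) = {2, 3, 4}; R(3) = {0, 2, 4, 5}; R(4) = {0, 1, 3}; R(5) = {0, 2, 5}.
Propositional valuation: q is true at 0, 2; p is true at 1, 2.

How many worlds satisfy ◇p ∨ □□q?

6

Let φ = ◇p ∨ □□q. Evaluate φ at each world:
  0 (successors {0, 1, 3, 5}): φ is true.
  1 (successors ∅): φ is true.
  2 (successors {2, 3, 4}): φ is true.
  3 (successors {0, 2, 4, 5}): φ is true.
  4 (successors {0, 1, 3}): φ is true.
  5 (successors {0, 2, 5}): φ is true.
For instance, at 3:
  At 3: ◇p is true, □□q is false, so ◇p ∨ □□q is true.
    At 3: ◇p requires p at some successor in {0, 2, 4, 5}.
      p holds at 2, so ◇p is true at 3.
    At 3: □□q requires □q at every successor {0, 2, 4, 5}.
      □q fails at 0, so □□q is false at 3.
Satisfying worlds: {0, 1, 2, 3, 4, 5}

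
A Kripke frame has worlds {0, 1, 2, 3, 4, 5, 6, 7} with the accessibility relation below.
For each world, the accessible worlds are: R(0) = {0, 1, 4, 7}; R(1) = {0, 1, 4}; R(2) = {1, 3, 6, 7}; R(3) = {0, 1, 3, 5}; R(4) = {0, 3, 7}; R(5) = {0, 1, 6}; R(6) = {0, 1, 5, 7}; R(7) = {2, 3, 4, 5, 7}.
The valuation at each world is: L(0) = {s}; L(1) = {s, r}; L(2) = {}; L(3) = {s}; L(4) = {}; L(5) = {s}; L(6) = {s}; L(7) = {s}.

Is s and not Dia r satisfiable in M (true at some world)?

Let φ = s and not Dia r. Evaluate φ at each world:
  0 (successors {0, 1, 4, 7}): φ is false.
  1 (successors {0, 1, 4}): φ is false.
  2 (successors {1, 3, 6, 7}): φ is false.
  3 (successors {0, 1, 3, 5}): φ is false.
  4 (successors {0, 3, 7}): φ is false.
  5 (successors {0, 1, 6}): φ is false.
  6 (successors {0, 1, 5, 7}): φ is false.
  7 (successors {2, 3, 4, 5, 7}): φ is true.
Detail at 7 (witness):
  At 7: s is true, not Dia r is true, so s and not Dia r is true.
    At 7: Dia r is false, so not Dia r is true.
      At 7: Dia r requires r at some successor in {2, 3, 4, 5, 7}.
        At 2: r is false.
        At 3: r is false.
        At 4: r is false.
        At 5: r is false.
        At 7: r is false.
      So Dia r is false at 7.

Yes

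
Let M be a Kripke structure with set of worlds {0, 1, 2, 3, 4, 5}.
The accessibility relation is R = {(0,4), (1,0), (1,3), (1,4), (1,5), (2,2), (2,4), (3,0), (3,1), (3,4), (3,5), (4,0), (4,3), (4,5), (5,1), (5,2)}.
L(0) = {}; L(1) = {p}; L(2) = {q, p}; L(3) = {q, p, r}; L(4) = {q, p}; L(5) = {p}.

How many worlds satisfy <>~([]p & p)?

6

Recall that []ψ holds at a world iff ψ holds at every accessible world, and <>ψ holds iff ψ holds at some accessible world.
Let φ = <>~([]p & p). Evaluate φ at each world:
  0 (successors {4}): φ is true.
  1 (successors {0, 3, 4, 5}): φ is true.
  2 (successors {2, 4}): φ is true.
  3 (successors {0, 1, 4, 5}): φ is true.
  4 (successors {0, 3, 5}): φ is true.
  5 (successors {1, 2}): φ is true.
For instance, at 4:
  At 4: <>~([]p & p) requires ~([]p & p) at some successor in {0, 3, 5}.
    ~([]p & p) holds at 0, so <>~([]p & p) is true at 4.
      At 0: []p & p is false, so ~([]p & p) is true.
Satisfying worlds: {0, 1, 2, 3, 4, 5}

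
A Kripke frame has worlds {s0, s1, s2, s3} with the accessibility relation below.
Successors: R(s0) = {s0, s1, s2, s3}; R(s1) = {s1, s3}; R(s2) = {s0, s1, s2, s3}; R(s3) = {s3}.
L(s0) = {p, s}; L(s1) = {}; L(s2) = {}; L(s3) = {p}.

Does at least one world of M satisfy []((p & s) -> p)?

Yes

Let φ = []((p & s) -> p). Evaluate φ at each world:
  s0 (successors {s0, s1, s2, s3}): φ is true.
  s1 (successors {s1, s3}): φ is true.
  s2 (successors {s0, s1, s2, s3}): φ is true.
  s3 (successors {s3}): φ is true.
Detail at s0 (witness):
  At s0: []((p & s) -> p) requires (p & s) -> p at every successor {s0, s1, s2, s3}.
    At s0: (p & s) -> p is true.
    At s1: (p & s) -> p is true.
    At s2: (p & s) -> p is true.
    At s3: (p & s) -> p is true.
  So []((p & s) -> p) is true at s0.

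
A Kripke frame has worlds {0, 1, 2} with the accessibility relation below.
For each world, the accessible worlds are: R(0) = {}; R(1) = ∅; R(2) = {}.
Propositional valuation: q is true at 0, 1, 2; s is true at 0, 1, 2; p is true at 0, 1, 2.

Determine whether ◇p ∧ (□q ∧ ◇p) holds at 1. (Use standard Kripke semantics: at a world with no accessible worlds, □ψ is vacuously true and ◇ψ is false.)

No

At 1: ◇p is false, □q ∧ ◇p is false, so ◇p ∧ (□q ∧ ◇p) is false.
  At 1: no accessible worlds, so ◇p is false.
  At 1: □q is true, ◇p is false, so □q ∧ ◇p is false.
    At 1: no accessible worlds, so □q holds vacuously.
    At 1: no accessible worlds, so ◇p is false.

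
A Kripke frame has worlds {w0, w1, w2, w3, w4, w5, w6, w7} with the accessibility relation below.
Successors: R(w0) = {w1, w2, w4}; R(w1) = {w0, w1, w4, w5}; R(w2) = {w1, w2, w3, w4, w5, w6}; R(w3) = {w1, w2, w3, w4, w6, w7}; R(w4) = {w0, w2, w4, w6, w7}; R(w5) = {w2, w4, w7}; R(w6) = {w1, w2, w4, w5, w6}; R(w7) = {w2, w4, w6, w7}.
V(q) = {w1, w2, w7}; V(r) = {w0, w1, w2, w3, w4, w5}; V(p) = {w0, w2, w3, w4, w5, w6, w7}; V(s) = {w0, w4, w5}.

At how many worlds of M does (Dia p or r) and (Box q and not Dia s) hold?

Let φ = (Dia p or r) and (Box q and not Dia s). Evaluate φ at each world:
  w0 (successors {w1, w2, w4}): φ is false.
  w1 (successors {w0, w1, w4, w5}): φ is false.
  w2 (successors {w1, w2, w3, w4, w5, w6}): φ is false.
  w3 (successors {w1, w2, w3, w4, w6, w7}): φ is false.
  w4 (successors {w0, w2, w4, w6, w7}): φ is false.
  w5 (successors {w2, w4, w7}): φ is false.
  w6 (successors {w1, w2, w4, w5, w6}): φ is false.
  w7 (successors {w2, w4, w6, w7}): φ is false.
For instance, at w4:
  At w4: Dia p or r is true, Box q and not Dia s is false, so (Dia p or r) and (Box q and not Dia s) is false.
    At w4: Dia p is true, r is true, so Dia p or r is true.
      At w4: Dia p requires p at some successor in {w0, w2, w4, w6, w7}.
        p holds at w0, so Dia p is true at w4.
    At w4: Box q is false, not Dia s is false, so Box q and not Dia s is false.
      At w4: Box q requires q at every successor {w0, w2, w4, w6, w7}.
        q fails at w0, so Box q is false at w4.
      At w4: Dia s is true, so not Dia s is false.
Satisfying worlds: none.

0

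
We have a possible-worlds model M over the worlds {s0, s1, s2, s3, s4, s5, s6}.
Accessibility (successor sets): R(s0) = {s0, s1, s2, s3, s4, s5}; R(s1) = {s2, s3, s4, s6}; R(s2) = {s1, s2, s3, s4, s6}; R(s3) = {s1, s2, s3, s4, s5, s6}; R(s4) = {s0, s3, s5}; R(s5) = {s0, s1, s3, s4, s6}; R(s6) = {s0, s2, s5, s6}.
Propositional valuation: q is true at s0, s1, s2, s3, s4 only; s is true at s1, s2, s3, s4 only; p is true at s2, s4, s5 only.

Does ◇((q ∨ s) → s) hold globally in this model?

Let φ = ◇((q ∨ s) → s). Evaluate φ at each world:
  s0 (successors {s0, s1, s2, s3, s4, s5}): φ is true.
  s1 (successors {s2, s3, s4, s6}): φ is true.
  s2 (successors {s1, s2, s3, s4, s6}): φ is true.
  s3 (successors {s1, s2, s3, s4, s5, s6}): φ is true.
  s4 (successors {s0, s3, s5}): φ is true.
  s5 (successors {s0, s1, s3, s4, s6}): φ is true.
  s6 (successors {s0, s2, s5, s6}): φ is true.
For instance, at s2:
  At s2: ◇((q ∨ s) → s) requires (q ∨ s) → s at some successor in {s1, s2, s3, s4, s6}.
    (q ∨ s) → s holds at s1, so ◇((q ∨ s) → s) is true at s2.

Yes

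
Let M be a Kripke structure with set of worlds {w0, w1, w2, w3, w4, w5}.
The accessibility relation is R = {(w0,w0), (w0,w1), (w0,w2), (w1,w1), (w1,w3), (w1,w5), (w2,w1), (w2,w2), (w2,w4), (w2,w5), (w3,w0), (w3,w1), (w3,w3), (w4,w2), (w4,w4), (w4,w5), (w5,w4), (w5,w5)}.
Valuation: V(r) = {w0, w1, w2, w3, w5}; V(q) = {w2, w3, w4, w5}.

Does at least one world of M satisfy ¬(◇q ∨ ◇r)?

No

Let φ = ¬(◇q ∨ ◇r). Evaluate φ at each world:
  w0 (successors {w0, w1, w2}): φ is false.
  w1 (successors {w1, w3, w5}): φ is false.
  w2 (successors {w1, w2, w4, w5}): φ is false.
  w3 (successors {w0, w1, w3}): φ is false.
  w4 (successors {w2, w4, w5}): φ is false.
  w5 (successors {w4, w5}): φ is false.
For instance, at w3:
  At w3: ◇q ∨ ◇r is true, so ¬(◇q ∨ ◇r) is false.
    At w3: ◇q is true, ◇r is true, so ◇q ∨ ◇r is true.
      At w3: ◇q requires q at some successor in {w0, w1, w3}.
        q holds at w3, so ◇q is true at w3.
      At w3: ◇r requires r at some successor in {w0, w1, w3}.
        r holds at w0, so ◇r is true at w3.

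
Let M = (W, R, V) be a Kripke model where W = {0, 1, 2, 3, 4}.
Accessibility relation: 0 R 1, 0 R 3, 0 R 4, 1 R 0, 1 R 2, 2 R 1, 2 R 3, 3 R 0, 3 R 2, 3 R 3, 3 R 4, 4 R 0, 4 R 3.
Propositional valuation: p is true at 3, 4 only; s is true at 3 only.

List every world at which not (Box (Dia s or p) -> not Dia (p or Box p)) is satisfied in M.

3, 4

Recall that Box ψ holds at a world iff ψ holds at every accessible world, and Dia ψ holds iff ψ holds at some accessible world.
Let φ = not (Box (Dia s or p) -> not Dia (p or Box p)). Evaluate φ at each world:
  0 (successors {1, 3, 4}): φ is false.
  1 (successors {0, 2}): φ is false.
  2 (successors {1, 3}): φ is false.
  3 (successors {0, 2, 3, 4}): φ is true.
  4 (successors {0, 3}): φ is true.
For instance, at 0:
  At 0: Box (Dia s or p) -> not Dia (p or Box p) is true, so not (Box (Dia s or p) -> not Dia (p or Box p)) is false.
    At 0: Box (Dia s or p) is false, not Dia (p or Box p) is false, so Box (Dia s or p) -> not Dia (p or Box p) is true.
      At 0: Box (Dia s or p) requires Dia s or p at every successor {1, 3, 4}.
        Dia s or p fails at 1, so Box (Dia s or p) is false at 0.
      At 0: Dia (p or Box p) is true, so not Dia (p or Box p) is false.
Satisfying worlds: {3, 4}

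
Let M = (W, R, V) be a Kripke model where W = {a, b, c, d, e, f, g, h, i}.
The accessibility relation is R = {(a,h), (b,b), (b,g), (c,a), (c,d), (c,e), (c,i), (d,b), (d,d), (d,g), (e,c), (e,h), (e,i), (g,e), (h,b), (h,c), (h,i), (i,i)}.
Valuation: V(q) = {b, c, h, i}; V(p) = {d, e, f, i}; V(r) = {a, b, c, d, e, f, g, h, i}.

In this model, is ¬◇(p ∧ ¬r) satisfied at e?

Yes

Recall that ◇ψ holds at a world iff ψ holds at some accessible world.
At e: ◇(p ∧ ¬r) is false, so ¬◇(p ∧ ¬r) is true.
  At e: ◇(p ∧ ¬r) requires p ∧ ¬r at some successor in {c, h, i}.
    At c: p ∧ ¬r is false.
    At h: p ∧ ¬r is false.
    At i: p ∧ ¬r is false.
  So ◇(p ∧ ¬r) is false at e.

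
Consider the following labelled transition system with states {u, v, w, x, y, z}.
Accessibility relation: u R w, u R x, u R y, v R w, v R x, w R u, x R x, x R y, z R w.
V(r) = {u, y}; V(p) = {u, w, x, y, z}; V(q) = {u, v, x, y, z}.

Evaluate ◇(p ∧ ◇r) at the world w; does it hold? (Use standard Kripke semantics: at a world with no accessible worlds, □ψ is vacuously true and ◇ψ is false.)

Yes

Recall that ◇ψ holds at a world iff ψ holds at some accessible world.
At w: ◇(p ∧ ◇r) requires p ∧ ◇r at some successor in {u}.
  p ∧ ◇r holds at u, so ◇(p ∧ ◇r) is true at w.
    At u: p is true, ◇r is true, so p ∧ ◇r is true.
      At u: ◇r requires r at some successor in {w, x, y}.
        r holds at y, so ◇r is true at u.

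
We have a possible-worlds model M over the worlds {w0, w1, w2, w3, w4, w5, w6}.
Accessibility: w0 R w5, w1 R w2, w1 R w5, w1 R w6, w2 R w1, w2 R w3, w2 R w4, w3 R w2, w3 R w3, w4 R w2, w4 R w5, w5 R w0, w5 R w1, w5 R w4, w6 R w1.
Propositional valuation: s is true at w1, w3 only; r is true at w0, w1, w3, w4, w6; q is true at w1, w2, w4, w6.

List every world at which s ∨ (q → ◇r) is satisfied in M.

w0, w1, w2, w3, w5, w6

Let φ = s ∨ (q → ◇r). Evaluate φ at each world:
  w0 (successors {w5}): φ is true.
  w1 (successors {w2, w5, w6}): φ is true.
  w2 (successors {w1, w3, w4}): φ is true.
  w3 (successors {w2, w3}): φ is true.
  w4 (successors {w2, w5}): φ is false.
  w5 (successors {w0, w1, w4}): φ is true.
  w6 (successors {w1}): φ is true.
For instance, at w1:
  At w1: s is true, q → ◇r is true, so s ∨ (q → ◇r) is true.
    At w1: q is true, ◇r is true, so q → ◇r is true.
      At w1: ◇r requires r at some successor in {w2, w5, w6}.
        r holds at w6, so ◇r is true at w1.
Satisfying worlds: {w0, w1, w2, w3, w5, w6}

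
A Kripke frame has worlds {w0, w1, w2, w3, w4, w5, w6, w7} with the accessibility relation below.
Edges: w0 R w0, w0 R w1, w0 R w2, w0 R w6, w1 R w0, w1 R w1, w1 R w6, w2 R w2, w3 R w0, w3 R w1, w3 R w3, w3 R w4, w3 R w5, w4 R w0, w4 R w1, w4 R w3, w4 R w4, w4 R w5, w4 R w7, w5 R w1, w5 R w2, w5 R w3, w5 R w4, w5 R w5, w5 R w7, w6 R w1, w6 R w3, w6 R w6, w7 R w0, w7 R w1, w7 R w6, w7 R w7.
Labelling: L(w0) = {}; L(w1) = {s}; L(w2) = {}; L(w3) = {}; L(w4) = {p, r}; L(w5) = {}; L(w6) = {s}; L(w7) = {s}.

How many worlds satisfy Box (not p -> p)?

0

Recall that Box ψ holds at a world iff ψ holds at every accessible world, and Dia ψ holds iff ψ holds at some accessible world.
Let φ = Box (not p -> p). Evaluate φ at each world:
  w0 (successors {w0, w1, w2, w6}): φ is false.
  w1 (successors {w0, w1, w6}): φ is false.
  w2 (successors {w2}): φ is false.
  w3 (successors {w0, w1, w3, w4, w5}): φ is false.
  w4 (successors {w0, w1, w3, w4, w5, w7}): φ is false.
  w5 (successors {w1, w2, w3, w4, w5, w7}): φ is false.
  w6 (successors {w1, w3, w6}): φ is false.
  w7 (successors {w0, w1, w6, w7}): φ is false.
For instance, at w2:
  At w2: Box (not p -> p) requires not p -> p at every successor {w2}.
    not p -> p fails at w2, so Box (not p -> p) is false at w2.
Satisfying worlds: none.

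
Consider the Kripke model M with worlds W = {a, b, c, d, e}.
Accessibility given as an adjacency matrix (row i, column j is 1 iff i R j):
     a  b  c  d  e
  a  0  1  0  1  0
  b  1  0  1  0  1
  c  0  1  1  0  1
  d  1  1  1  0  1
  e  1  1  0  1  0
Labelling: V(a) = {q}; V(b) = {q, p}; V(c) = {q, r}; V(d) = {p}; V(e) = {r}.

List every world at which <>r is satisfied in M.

b, c, d

Recall that <>ψ holds at a world iff ψ holds at some accessible world.
Let φ = <>r. Evaluate φ at each world:
  a (successors {b, d}): φ is false.
  b (successors {a, c, e}): φ is true.
  c (successors {b, c, e}): φ is true.
  d (successors {a, b, c, e}): φ is true.
  e (successors {a, b, d}): φ is false.
For instance, at b:
  At b: <>r requires r at some successor in {a, c, e}.
    r holds at c, so <>r is true at b.
Satisfying worlds: {b, c, d}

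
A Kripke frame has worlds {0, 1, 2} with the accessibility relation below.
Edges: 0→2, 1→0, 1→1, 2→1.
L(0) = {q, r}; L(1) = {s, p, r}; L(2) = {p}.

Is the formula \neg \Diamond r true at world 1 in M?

No

Recall that \Diamond ψ holds at a world iff ψ holds at some accessible world.
At 1: \Diamond r is true, so \neg \Diamond r is false.
  At 1: \Diamond r requires r at some successor in {0, 1}.
    r holds at 0, so \Diamond r is true at 1.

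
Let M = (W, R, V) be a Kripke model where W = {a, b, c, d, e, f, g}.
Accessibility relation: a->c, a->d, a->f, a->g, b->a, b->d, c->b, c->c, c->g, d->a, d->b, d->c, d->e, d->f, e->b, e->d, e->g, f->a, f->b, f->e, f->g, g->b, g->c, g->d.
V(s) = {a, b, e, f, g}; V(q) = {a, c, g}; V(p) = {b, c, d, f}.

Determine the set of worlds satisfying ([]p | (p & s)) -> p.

Let φ = ([]p | (p & s)) -> p. Evaluate φ at each world:
  a (successors {c, d, f, g}): φ is true.
  b (successors {a, d}): φ is true.
  c (successors {b, c, g}): φ is true.
  d (successors {a, b, c, e, f}): φ is true.
  e (successors {b, d, g}): φ is true.
  f (successors {a, b, e, g}): φ is true.
  g (successors {b, c, d}): φ is false.
For instance, at g:
  At g: []p | (p & s) is true, p is false, so ([]p | (p & s)) -> p is false.
    At g: []p is true, p & s is false, so []p | (p & s) is true.
      At g: []p requires p at every successor {b, c, d}.
        At b: p is true.
        At c: p is true.
        At d: p is true.
      So []p is true at g.
Satisfying worlds: {a, b, c, d, e, f}

a, b, c, d, e, f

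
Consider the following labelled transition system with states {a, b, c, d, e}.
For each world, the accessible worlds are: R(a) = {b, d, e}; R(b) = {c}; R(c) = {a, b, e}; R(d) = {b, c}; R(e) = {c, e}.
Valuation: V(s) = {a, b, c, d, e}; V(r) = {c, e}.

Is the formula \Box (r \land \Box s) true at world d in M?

At d: \Box (r \land \Box s) requires r \land \Box s at every successor {b, c}.
  r \land \Box s fails at b, so \Box (r \land \Box s) is false at d.
    At b: r is false, \Box s is true, so r \land \Box s is false.
      At b: \Box s requires s at every successor {c}.
        At c: s is true.
      So \Box s is true at b.

No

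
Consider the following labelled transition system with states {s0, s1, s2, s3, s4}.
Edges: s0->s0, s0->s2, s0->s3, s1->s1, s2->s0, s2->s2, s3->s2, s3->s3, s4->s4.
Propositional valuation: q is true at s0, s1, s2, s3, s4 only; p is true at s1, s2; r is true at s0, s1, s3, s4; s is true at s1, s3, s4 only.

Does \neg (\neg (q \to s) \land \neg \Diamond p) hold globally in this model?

Yes

Let φ = \neg (\neg (q \to s) \land \neg \Diamond p). Evaluate φ at each world:
  s0 (successors {s0, s2, s3}): φ is true.
  s1 (successors {s1}): φ is true.
  s2 (successors {s0, s2}): φ is true.
  s3 (successors {s2, s3}): φ is true.
  s4 (successors {s4}): φ is true.
For instance, at s4:
  At s4: \neg (q \to s) \land \neg \Diamond p is false, so \neg (\neg (q \to s) \land \neg \Diamond p) is true.
    At s4: \neg (q \to s) is false, \neg \Diamond p is true, so \neg (q \to s) \land \neg \Diamond p is false.
      At s4: \Diamond p is false, so \neg \Diamond p is true.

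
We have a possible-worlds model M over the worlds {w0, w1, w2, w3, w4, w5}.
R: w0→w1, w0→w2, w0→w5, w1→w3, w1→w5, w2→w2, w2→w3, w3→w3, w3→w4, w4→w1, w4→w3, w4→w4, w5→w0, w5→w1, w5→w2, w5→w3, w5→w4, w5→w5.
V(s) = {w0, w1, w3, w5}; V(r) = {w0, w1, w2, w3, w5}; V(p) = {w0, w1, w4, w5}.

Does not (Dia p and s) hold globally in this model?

No

Let φ = not (Dia p and s). Evaluate φ at each world:
  w0 (successors {w1, w2, w5}): φ is false.
  w1 (successors {w3, w5}): φ is false.
  w2 (successors {w2, w3}): φ is true.
  w3 (successors {w3, w4}): φ is false.
  w4 (successors {w1, w3, w4}): φ is true.
  w5 (successors {w0, w1, w2, w3, w4, w5}): φ is false.
Detail at w0 (counterexample):
  At w0: Dia p and s is true, so not (Dia p and s) is false.
    At w0: Dia p is true, s is true, so Dia p and s is true.
      At w0: Dia p requires p at some successor in {w1, w2, w5}.
        p holds at w1, so Dia p is true at w0.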